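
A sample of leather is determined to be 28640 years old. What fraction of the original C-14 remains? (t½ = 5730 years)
N/N₀ = (1/2)^(t/t½) = 0.03129 = 3.13%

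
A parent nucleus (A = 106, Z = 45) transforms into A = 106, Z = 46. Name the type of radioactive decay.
ΔA = 0, ΔZ = +1 ⇒ beta-minus decay (β⁻)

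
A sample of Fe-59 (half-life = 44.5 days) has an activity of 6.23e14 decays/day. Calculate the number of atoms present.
N = A/λ = 4e16 atoms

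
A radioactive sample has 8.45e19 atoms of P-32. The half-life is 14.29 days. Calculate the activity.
A = λN = 4.099e18 decays/day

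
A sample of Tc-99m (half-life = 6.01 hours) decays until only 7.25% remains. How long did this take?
t = t½ × log₂(N₀/N) = 22.75 hours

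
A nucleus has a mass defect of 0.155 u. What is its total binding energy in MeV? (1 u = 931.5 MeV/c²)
B.E. = Δm × 931.5 = 144.4 MeV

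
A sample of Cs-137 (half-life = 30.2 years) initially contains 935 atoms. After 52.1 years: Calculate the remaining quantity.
N = N₀(1/2)^(t/t½) = 282.8 atoms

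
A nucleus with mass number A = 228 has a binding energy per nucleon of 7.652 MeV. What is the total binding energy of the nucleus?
B.E. = 7.652 × 228 = 1745 MeV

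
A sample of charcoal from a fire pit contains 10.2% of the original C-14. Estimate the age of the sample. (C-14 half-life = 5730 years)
Age = t½ × log₂(1/ratio) = 18870 years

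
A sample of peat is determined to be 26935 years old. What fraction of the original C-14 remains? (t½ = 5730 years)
N/N₀ = (1/2)^(t/t½) = 0.03845 = 3.85%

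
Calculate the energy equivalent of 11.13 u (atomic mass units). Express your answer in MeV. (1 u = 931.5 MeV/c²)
E = mc² = 10370 MeV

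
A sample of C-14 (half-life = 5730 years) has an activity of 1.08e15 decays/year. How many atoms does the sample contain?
N = A/λ = 8.928e18 atoms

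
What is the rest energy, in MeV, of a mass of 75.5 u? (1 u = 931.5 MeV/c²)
E = mc² = 70330 MeV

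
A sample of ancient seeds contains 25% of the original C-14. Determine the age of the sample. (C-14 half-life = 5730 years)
Age = t½ × log₂(1/ratio) = 11460 years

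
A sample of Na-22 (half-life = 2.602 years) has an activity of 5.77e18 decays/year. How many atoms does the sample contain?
N = A/λ = 2.166e19 atoms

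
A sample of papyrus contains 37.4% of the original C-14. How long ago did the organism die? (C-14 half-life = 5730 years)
Age = t½ × log₂(1/ratio) = 8130 years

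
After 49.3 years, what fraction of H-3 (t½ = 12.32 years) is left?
N/N₀ = (1/2)^(t/t½) = 0.06243 = 6.24%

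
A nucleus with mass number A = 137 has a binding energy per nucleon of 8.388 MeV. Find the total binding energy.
B.E. = 8.388 × 137 = 1149 MeV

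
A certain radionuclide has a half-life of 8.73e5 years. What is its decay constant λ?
λ = ln(2)/t½ = 7.94e-7 year⁻¹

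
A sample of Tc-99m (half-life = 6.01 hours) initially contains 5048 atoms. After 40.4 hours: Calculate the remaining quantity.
N = N₀(1/2)^(t/t½) = 47.81 atoms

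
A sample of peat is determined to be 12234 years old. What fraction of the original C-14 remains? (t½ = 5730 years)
N/N₀ = (1/2)^(t/t½) = 0.2277 = 22.8%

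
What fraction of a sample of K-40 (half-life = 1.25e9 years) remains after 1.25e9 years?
N/N₀ = (1/2)^(t/t½) = 0.5 = 50%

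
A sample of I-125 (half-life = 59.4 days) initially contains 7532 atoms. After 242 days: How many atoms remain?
N = N₀(1/2)^(t/t½) = 447.2 atoms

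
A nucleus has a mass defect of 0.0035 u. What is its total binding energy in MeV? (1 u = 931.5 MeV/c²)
B.E. = Δm × 931.5 = 3.26 MeV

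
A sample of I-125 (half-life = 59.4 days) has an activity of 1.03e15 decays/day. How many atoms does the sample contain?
N = A/λ = 8.827e16 atoms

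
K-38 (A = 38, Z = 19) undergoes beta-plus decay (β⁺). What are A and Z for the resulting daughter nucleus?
Daughter: A = 38, Z = 18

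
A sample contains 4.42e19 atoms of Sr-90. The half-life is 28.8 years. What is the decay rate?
A = λN = 1.064e18 decays/year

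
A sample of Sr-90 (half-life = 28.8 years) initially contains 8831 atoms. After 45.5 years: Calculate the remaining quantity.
N = N₀(1/2)^(t/t½) = 2954 atoms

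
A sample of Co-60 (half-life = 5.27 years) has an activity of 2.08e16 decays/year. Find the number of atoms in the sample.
N = A/λ = 1.581e17 atoms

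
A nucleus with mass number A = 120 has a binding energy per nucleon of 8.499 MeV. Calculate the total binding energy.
B.E. = 8.499 × 120 = 1020 MeV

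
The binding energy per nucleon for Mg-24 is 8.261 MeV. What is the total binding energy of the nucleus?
B.E. = 8.261 × 24 = 198.3 MeV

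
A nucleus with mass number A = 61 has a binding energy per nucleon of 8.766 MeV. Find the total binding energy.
B.E. = 8.766 × 61 = 534.7 MeV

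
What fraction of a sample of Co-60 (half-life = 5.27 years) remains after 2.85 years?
N/N₀ = (1/2)^(t/t½) = 0.6874 = 68.7%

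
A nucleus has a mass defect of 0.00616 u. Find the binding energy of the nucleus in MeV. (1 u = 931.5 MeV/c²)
B.E. = Δm × 931.5 = 5.738 MeV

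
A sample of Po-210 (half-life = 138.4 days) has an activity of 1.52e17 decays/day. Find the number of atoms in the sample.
N = A/λ = 3.035e19 atoms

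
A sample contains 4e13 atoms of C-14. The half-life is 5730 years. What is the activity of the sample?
A = λN = 4.839e9 decays/year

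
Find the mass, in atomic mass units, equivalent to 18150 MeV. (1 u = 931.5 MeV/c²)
m = E/c² = 19.48 u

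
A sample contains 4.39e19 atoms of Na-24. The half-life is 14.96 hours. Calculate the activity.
A = λN = 2.034e18 decays/hour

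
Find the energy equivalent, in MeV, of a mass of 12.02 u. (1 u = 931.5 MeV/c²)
E = mc² = 11200 MeV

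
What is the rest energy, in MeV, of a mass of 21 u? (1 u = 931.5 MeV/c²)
E = mc² = 19560 MeV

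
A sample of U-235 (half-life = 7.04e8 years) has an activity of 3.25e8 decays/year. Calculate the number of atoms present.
N = A/λ = 3.301e17 atoms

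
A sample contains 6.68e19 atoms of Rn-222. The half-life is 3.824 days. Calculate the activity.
A = λN = 1.211e19 decays/day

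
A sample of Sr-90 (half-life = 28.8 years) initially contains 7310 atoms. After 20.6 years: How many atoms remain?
N = N₀(1/2)^(t/t½) = 4452 atoms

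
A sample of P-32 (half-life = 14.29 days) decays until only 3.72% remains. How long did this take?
t = t½ × log₂(N₀/N) = 67.86 days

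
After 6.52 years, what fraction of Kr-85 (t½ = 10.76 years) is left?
N/N₀ = (1/2)^(t/t½) = 0.657 = 65.7%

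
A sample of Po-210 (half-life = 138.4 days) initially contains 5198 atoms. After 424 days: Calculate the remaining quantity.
N = N₀(1/2)^(t/t½) = 621.7 atoms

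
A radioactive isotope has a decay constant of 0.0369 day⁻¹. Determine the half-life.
t½ = ln(2)/λ = 18.78 days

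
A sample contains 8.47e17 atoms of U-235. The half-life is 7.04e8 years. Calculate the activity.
A = λN = 8.339e8 decays/year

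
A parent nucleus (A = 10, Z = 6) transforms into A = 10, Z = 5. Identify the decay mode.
ΔA = 0, ΔZ = -1 ⇒ beta-plus decay (β⁺) or electron capture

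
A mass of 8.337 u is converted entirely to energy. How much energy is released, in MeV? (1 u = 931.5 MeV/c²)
E = mc² = 7766 MeV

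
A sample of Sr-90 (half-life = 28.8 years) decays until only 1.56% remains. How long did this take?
t = t½ × log₂(N₀/N) = 172.9 years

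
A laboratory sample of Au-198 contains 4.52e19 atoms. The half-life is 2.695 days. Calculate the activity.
A = λN = 1.163e19 decays/day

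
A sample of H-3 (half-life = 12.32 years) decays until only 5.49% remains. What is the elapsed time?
t = t½ × log₂(N₀/N) = 51.58 years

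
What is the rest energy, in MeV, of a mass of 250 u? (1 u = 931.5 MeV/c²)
E = mc² = 2.329e5 MeV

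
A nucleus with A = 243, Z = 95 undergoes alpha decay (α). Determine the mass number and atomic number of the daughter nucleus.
Daughter: A = 239, Z = 93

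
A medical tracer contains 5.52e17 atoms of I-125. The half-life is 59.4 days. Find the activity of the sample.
A = λN = 6.441e15 decays/day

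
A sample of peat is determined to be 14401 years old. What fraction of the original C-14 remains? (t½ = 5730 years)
N/N₀ = (1/2)^(t/t½) = 0.1752 = 17.5%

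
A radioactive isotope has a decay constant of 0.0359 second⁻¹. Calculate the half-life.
t½ = ln(2)/λ = 19.31 seconds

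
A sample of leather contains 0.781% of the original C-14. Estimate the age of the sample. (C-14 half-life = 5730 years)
Age = t½ × log₂(1/ratio) = 40110 years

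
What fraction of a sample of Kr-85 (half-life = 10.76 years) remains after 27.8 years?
N/N₀ = (1/2)^(t/t½) = 0.1668 = 16.7%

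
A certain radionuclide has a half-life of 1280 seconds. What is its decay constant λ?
λ = ln(2)/t½ = 5.415e-4 second⁻¹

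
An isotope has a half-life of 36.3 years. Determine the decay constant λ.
λ = ln(2)/t½ = 0.01909 year⁻¹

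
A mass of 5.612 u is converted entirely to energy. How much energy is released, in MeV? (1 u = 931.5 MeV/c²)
E = mc² = 5228 MeV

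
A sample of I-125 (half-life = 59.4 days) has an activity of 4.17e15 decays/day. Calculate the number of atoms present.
N = A/λ = 3.574e17 atoms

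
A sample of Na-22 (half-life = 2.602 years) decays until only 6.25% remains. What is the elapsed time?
t = t½ × log₂(N₀/N) = 10.41 years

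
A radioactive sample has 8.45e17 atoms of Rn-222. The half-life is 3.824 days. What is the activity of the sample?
A = λN = 1.532e17 decays/day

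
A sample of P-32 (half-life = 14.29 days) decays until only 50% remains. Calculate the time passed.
t = t½ × log₂(N₀/N) = 14.29 days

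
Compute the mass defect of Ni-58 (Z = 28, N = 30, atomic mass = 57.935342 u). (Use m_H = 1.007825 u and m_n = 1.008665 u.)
Δm = Z·m_H + N·m_n − M = 0.5437 u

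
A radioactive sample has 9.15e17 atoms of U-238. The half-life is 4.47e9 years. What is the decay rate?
A = λN = 1.419e8 decays/year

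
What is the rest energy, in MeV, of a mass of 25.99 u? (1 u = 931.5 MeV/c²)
E = mc² = 24210 MeV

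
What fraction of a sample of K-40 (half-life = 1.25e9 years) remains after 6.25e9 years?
N/N₀ = (1/2)^(t/t½) = 0.03125 = 3.12%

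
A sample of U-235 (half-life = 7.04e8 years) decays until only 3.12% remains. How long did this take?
t = t½ × log₂(N₀/N) = 3.522e9 years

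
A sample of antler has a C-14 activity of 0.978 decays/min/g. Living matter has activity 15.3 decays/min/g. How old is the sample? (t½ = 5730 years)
Age = t½ × log₂(A₀/A) = 22730 years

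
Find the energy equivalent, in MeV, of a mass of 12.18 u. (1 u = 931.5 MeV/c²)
E = mc² = 11350 MeV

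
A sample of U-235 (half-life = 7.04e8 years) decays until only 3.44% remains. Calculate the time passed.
t = t½ × log₂(N₀/N) = 3.422e9 years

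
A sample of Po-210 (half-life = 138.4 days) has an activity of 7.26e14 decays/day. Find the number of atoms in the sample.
N = A/λ = 1.45e17 atoms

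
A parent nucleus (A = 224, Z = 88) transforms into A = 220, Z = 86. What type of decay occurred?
ΔA = -4, ΔZ = -2 ⇒ alpha decay (α)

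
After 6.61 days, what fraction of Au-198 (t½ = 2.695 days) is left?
N/N₀ = (1/2)^(t/t½) = 0.1827 = 18.3%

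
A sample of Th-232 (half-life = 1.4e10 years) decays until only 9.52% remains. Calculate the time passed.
t = t½ × log₂(N₀/N) = 4.75e10 years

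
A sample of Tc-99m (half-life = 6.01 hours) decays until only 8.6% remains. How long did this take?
t = t½ × log₂(N₀/N) = 21.27 hours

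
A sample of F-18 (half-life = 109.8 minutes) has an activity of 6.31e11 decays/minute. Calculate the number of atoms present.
N = A/λ = 9.996e13 atoms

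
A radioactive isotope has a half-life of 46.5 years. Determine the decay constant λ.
λ = ln(2)/t½ = 0.01491 year⁻¹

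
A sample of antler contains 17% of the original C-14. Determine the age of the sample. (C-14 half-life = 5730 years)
Age = t½ × log₂(1/ratio) = 14650 years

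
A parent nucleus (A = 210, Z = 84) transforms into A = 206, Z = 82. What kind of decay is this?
ΔA = -4, ΔZ = -2 ⇒ alpha decay (α)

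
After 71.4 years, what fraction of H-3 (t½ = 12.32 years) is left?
N/N₀ = (1/2)^(t/t½) = 0.01801 = 1.8%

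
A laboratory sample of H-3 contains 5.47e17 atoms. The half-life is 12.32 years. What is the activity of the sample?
A = λN = 3.078e16 decays/year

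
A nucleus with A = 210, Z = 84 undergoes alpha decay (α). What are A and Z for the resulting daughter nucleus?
Daughter: A = 206, Z = 82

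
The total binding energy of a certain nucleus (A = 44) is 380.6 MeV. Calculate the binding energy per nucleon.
B.E./A = 380.6/44 = 8.65 MeV/nucleon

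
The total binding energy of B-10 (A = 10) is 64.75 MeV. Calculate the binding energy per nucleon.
B.E./A = 64.75/10 = 6.475 MeV/nucleon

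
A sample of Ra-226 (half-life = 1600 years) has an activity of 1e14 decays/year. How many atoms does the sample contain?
N = A/λ = 2.308e17 atoms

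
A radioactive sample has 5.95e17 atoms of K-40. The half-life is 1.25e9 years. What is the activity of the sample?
A = λN = 3.299e8 decays/year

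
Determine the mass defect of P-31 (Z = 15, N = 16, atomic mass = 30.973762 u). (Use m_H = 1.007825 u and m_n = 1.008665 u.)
Δm = Z·m_H + N·m_n − M = 0.2823 u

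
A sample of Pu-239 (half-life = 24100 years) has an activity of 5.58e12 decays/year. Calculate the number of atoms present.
N = A/λ = 1.94e17 atoms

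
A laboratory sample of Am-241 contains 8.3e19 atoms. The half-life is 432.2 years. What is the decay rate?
A = λN = 1.331e17 decays/year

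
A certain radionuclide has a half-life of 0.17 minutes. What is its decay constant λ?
λ = ln(2)/t½ = 4.077 minute⁻¹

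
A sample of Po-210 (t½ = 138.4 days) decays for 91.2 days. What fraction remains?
N/N₀ = (1/2)^(t/t½) = 0.6333 = 63.3%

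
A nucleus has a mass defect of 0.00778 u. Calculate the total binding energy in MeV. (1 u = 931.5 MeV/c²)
B.E. = Δm × 931.5 = 7.247 MeV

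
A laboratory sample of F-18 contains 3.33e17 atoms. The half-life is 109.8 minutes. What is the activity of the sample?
A = λN = 2.102e15 decays/minute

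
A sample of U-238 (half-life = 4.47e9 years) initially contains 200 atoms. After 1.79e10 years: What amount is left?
N = N₀(1/2)^(t/t½) = 12.46 atoms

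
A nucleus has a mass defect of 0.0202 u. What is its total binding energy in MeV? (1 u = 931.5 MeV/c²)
B.E. = Δm × 931.5 = 18.82 MeV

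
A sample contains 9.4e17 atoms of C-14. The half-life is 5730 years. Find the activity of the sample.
A = λN = 1.137e14 decays/year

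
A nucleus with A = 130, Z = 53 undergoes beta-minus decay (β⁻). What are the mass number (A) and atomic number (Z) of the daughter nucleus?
Daughter: A = 130, Z = 54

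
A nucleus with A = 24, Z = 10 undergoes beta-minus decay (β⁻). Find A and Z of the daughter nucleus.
Daughter: A = 24, Z = 11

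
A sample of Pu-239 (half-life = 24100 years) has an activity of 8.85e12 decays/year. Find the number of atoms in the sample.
N = A/λ = 3.077e17 atoms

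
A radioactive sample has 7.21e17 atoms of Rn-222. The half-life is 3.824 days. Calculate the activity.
A = λN = 1.307e17 decays/day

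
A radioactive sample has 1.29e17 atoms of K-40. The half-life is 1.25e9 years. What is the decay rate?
A = λN = 7.153e7 decays/year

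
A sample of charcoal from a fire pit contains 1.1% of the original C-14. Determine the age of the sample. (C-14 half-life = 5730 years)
Age = t½ × log₂(1/ratio) = 37280 years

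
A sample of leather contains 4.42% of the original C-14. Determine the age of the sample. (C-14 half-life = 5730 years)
Age = t½ × log₂(1/ratio) = 25780 years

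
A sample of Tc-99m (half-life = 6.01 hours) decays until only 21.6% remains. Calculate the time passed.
t = t½ × log₂(N₀/N) = 13.29 hours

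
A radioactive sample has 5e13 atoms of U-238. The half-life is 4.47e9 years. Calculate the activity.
A = λN = 7753 decays/year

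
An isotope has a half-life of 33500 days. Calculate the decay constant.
λ = ln(2)/t½ = 2.069e-5 day⁻¹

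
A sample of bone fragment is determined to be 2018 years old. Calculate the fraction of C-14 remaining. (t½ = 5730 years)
N/N₀ = (1/2)^(t/t½) = 0.7834 = 78.3%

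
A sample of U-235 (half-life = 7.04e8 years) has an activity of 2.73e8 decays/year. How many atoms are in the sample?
N = A/λ = 2.773e17 atoms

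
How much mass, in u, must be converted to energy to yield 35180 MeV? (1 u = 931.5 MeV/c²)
m = E/c² = 37.77 u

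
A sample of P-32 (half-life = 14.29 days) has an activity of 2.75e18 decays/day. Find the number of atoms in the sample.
N = A/λ = 5.669e19 atoms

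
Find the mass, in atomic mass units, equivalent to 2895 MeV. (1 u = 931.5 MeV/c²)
m = E/c² = 3.108 u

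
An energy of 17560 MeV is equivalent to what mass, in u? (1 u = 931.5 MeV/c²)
m = E/c² = 18.85 u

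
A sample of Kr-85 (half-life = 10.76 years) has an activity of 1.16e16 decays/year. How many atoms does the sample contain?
N = A/λ = 1.801e17 atoms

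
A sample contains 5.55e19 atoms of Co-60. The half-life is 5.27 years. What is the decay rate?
A = λN = 7.3e18 decays/year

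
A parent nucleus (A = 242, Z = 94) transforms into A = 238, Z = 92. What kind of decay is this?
ΔA = -4, ΔZ = -2 ⇒ alpha decay (α)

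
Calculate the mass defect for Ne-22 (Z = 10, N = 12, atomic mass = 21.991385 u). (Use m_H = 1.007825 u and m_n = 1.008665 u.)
Δm = Z·m_H + N·m_n − M = 0.1908 u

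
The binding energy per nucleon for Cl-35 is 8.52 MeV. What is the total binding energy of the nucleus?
B.E. = 8.52 × 35 = 298.2 MeV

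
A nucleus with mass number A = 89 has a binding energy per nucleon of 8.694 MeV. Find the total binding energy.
B.E. = 8.694 × 89 = 773.8 MeV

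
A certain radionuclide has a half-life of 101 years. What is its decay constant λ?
λ = ln(2)/t½ = 0.006863 year⁻¹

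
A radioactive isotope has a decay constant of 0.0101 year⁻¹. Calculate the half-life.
t½ = ln(2)/λ = 68.63 years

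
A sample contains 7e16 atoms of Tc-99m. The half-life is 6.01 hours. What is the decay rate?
A = λN = 8.073e15 decays/hour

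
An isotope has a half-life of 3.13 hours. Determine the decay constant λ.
λ = ln(2)/t½ = 0.2215 hour⁻¹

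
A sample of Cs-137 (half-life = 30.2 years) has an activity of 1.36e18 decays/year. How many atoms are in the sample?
N = A/λ = 5.925e19 atoms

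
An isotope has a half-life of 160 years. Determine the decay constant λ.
λ = ln(2)/t½ = 0.004332 year⁻¹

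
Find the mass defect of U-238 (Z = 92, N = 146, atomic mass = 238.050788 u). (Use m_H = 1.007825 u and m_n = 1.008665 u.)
Δm = Z·m_H + N·m_n − M = 1.934 u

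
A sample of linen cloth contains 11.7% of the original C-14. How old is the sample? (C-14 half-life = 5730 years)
Age = t½ × log₂(1/ratio) = 17740 years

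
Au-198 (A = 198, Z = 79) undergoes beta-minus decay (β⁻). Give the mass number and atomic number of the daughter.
Daughter: A = 198, Z = 80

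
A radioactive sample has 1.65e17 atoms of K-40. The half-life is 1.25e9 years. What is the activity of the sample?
A = λN = 9.15e7 decays/year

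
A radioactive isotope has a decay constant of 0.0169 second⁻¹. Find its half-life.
t½ = ln(2)/λ = 41.01 seconds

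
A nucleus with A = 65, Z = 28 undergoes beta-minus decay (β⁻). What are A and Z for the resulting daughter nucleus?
Daughter: A = 65, Z = 29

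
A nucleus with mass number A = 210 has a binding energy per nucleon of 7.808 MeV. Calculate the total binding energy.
B.E. = 7.808 × 210 = 1640 MeV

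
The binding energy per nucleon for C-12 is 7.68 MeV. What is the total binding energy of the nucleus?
B.E. = 7.68 × 12 = 92.16 MeV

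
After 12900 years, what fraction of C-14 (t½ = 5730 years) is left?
N/N₀ = (1/2)^(t/t½) = 0.21 = 21%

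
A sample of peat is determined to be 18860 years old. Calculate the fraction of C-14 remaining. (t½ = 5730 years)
N/N₀ = (1/2)^(t/t½) = 0.1021 = 10.2%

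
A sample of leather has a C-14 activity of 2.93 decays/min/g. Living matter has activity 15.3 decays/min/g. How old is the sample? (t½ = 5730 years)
Age = t½ × log₂(A₀/A) = 13660 years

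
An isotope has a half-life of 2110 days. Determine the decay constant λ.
λ = ln(2)/t½ = 3.285e-4 day⁻¹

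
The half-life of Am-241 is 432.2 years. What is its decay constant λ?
λ = ln(2)/t½ = 0.001604 year⁻¹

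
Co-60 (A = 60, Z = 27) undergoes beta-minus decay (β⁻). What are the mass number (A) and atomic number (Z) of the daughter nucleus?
Daughter: A = 60, Z = 28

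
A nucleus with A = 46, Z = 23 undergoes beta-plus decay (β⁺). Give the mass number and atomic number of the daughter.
Daughter: A = 46, Z = 22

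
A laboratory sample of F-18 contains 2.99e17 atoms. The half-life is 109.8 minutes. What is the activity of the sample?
A = λN = 1.888e15 decays/minute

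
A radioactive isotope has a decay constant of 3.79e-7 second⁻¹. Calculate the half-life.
t½ = ln(2)/λ = 1.829e6 seconds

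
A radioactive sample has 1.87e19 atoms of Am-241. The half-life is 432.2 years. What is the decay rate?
A = λN = 2.999e16 decays/year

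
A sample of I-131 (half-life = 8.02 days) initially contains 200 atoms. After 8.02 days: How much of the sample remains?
N = N₀(1/2)^(t/t½) = 100 atoms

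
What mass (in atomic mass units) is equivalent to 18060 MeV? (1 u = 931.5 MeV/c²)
m = E/c² = 19.39 u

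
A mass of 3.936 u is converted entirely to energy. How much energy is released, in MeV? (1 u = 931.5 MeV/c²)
E = mc² = 3666 MeV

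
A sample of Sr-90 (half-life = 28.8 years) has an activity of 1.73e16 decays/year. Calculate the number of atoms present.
N = A/λ = 7.188e17 atoms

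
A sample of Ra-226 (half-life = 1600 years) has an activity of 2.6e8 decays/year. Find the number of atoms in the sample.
N = A/λ = 6.002e11 atoms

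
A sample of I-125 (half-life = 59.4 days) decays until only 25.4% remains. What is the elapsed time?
t = t½ × log₂(N₀/N) = 117.4 days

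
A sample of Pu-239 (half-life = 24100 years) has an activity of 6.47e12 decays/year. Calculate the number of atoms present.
N = A/λ = 2.25e17 atoms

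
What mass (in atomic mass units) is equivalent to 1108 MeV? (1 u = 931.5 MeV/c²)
m = E/c² = 1.189 u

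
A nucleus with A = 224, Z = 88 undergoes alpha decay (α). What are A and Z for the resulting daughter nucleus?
Daughter: A = 220, Z = 86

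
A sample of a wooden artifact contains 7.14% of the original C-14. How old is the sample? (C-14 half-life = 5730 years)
Age = t½ × log₂(1/ratio) = 21820 years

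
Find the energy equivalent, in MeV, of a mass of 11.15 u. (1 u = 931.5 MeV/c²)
E = mc² = 10390 MeV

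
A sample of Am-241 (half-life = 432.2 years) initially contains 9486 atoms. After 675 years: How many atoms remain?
N = N₀(1/2)^(t/t½) = 3213 atoms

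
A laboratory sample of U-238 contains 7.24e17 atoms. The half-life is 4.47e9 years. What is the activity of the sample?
A = λN = 1.123e8 decays/year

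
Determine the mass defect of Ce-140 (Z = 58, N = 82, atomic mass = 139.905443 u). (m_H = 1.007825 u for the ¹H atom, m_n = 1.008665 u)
Δm = Z·m_H + N·m_n − M = 1.259 u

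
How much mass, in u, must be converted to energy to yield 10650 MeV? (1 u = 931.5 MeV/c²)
m = E/c² = 11.43 u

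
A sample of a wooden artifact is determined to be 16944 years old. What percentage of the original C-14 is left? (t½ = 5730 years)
N/N₀ = (1/2)^(t/t½) = 0.1288 = 12.9%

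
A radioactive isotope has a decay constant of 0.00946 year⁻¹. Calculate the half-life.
t½ = ln(2)/λ = 73.27 years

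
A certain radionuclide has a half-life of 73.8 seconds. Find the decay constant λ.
λ = ln(2)/t½ = 0.009392 second⁻¹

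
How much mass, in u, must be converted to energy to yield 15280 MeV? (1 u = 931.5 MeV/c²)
m = E/c² = 16.4 u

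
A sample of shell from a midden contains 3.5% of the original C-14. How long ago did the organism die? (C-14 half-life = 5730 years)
Age = t½ × log₂(1/ratio) = 27710 years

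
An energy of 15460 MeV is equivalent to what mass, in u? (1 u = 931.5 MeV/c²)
m = E/c² = 16.6 u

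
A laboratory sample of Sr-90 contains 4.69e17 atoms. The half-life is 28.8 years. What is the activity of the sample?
A = λN = 1.129e16 decays/year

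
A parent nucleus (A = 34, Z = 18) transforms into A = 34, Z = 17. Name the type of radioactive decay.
ΔA = 0, ΔZ = -1 ⇒ beta-plus decay (β⁺) or electron capture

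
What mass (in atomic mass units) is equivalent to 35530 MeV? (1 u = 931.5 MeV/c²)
m = E/c² = 38.14 u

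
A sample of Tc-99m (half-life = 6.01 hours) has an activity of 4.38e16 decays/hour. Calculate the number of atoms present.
N = A/λ = 3.798e17 atoms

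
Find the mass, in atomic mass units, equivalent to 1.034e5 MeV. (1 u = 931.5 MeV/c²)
m = E/c² = 111 u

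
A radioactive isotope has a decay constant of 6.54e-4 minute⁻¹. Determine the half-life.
t½ = ln(2)/λ = 1060 minutes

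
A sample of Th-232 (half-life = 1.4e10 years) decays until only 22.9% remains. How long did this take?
t = t½ × log₂(N₀/N) = 2.977e10 years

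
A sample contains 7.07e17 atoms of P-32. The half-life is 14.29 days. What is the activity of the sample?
A = λN = 3.429e16 decays/day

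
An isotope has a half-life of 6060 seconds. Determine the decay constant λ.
λ = ln(2)/t½ = 1.144e-4 second⁻¹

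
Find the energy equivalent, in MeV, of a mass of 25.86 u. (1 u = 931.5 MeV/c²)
E = mc² = 24090 MeV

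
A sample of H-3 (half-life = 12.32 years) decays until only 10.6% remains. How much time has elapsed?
t = t½ × log₂(N₀/N) = 39.89 years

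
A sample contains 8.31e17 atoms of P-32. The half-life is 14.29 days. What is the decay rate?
A = λN = 4.031e16 decays/day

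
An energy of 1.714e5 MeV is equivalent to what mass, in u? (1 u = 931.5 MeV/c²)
m = E/c² = 184 u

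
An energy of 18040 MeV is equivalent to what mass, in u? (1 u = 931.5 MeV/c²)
m = E/c² = 19.37 u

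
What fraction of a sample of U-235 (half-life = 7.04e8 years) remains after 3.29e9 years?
N/N₀ = (1/2)^(t/t½) = 0.03919 = 3.92%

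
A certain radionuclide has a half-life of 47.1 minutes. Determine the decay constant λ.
λ = ln(2)/t½ = 0.01472 minute⁻¹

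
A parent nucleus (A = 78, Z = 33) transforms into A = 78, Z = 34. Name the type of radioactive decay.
ΔA = 0, ΔZ = +1 ⇒ beta-minus decay (β⁻)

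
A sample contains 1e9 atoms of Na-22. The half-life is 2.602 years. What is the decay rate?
A = λN = 2.664e8 decays/year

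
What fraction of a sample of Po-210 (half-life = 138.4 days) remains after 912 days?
N/N₀ = (1/2)^(t/t½) = 0.01038 = 1.04%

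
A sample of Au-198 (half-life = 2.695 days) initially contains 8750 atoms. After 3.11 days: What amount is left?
N = N₀(1/2)^(t/t½) = 3932 atoms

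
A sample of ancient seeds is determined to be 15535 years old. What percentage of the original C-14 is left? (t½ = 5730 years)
N/N₀ = (1/2)^(t/t½) = 0.1527 = 15.3%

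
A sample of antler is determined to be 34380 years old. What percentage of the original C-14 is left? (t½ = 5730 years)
N/N₀ = (1/2)^(t/t½) = 0.01562 = 1.56%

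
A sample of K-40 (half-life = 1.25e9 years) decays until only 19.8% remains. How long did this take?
t = t½ × log₂(N₀/N) = 2.921e9 years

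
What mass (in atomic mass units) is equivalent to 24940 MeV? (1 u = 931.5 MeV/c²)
m = E/c² = 26.77 u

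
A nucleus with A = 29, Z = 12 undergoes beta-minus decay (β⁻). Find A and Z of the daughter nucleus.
Daughter: A = 29, Z = 13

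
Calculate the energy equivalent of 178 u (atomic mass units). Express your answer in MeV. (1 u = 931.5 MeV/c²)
E = mc² = 1.658e5 MeV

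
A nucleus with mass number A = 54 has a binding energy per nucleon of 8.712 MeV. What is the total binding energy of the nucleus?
B.E. = 8.712 × 54 = 470.4 MeV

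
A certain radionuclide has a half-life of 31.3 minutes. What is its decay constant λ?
λ = ln(2)/t½ = 0.02215 minute⁻¹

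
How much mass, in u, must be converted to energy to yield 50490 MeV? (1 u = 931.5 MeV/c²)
m = E/c² = 54.2 u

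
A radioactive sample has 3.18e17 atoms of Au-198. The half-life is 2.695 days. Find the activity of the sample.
A = λN = 8.179e16 decays/day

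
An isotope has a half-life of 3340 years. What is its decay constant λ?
λ = ln(2)/t½ = 2.075e-4 year⁻¹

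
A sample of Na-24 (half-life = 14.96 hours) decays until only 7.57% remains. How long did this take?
t = t½ × log₂(N₀/N) = 55.7 hours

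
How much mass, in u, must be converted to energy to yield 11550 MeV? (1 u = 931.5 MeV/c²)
m = E/c² = 12.4 u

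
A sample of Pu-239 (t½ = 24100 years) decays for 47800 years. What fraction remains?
N/N₀ = (1/2)^(t/t½) = 0.2529 = 25.3%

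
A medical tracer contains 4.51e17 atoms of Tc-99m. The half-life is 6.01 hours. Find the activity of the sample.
A = λN = 5.201e16 decays/hour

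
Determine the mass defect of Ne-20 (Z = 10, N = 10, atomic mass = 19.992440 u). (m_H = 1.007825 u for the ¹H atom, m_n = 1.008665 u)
Δm = Z·m_H + N·m_n − M = 0.1725 u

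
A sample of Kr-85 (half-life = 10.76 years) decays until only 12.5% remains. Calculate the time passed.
t = t½ × log₂(N₀/N) = 32.28 years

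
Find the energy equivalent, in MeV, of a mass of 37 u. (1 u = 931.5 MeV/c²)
E = mc² = 34470 MeV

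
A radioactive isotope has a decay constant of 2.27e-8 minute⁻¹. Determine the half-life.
t½ = ln(2)/λ = 3.054e7 minutes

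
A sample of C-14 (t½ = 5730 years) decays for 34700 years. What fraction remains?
N/N₀ = (1/2)^(t/t½) = 0.01503 = 1.5%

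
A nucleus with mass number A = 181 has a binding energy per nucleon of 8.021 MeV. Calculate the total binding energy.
B.E. = 8.021 × 181 = 1452 MeV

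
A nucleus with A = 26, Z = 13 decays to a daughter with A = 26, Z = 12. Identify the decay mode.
ΔA = 0, ΔZ = -1 ⇒ beta-plus decay (β⁺) or electron capture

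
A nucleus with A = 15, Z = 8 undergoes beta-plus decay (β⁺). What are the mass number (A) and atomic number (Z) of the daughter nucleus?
Daughter: A = 15, Z = 7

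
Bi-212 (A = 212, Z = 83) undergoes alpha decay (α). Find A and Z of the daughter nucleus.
Daughter: A = 208, Z = 81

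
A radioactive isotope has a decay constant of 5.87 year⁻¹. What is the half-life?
t½ = ln(2)/λ = 0.1181 years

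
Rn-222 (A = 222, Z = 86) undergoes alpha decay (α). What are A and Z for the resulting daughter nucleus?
Daughter: A = 218, Z = 84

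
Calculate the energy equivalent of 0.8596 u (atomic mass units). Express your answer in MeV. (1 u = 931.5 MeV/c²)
E = mc² = 800.7 MeV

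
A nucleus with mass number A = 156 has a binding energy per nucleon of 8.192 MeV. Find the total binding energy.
B.E. = 8.192 × 156 = 1278 MeV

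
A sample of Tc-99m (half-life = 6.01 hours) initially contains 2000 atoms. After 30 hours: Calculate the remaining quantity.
N = N₀(1/2)^(t/t½) = 62.86 atoms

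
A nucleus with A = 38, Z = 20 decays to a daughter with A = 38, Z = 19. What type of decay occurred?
ΔA = 0, ΔZ = -1 ⇒ beta-plus decay (β⁺) or electron capture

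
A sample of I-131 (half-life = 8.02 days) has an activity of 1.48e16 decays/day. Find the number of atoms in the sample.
N = A/λ = 1.712e17 atoms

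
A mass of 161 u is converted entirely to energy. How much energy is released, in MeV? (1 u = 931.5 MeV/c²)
E = mc² = 1.5e5 MeV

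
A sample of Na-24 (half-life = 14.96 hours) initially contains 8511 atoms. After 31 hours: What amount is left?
N = N₀(1/2)^(t/t½) = 2024 atoms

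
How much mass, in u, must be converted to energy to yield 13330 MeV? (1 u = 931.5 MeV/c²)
m = E/c² = 14.31 u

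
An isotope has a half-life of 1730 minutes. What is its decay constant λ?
λ = ln(2)/t½ = 4.007e-4 minute⁻¹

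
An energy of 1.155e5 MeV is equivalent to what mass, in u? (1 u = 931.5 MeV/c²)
m = E/c² = 124 u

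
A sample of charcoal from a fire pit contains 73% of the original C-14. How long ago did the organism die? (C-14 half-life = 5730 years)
Age = t½ × log₂(1/ratio) = 2602 years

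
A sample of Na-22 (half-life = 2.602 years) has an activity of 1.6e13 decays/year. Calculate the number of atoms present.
N = A/λ = 6.006e13 atoms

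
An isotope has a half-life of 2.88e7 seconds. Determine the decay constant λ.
λ = ln(2)/t½ = 2.407e-8 second⁻¹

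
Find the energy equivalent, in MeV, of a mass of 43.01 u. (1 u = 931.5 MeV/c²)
E = mc² = 40060 MeV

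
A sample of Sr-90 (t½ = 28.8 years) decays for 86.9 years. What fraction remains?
N/N₀ = (1/2)^(t/t½) = 0.1235 = 12.4%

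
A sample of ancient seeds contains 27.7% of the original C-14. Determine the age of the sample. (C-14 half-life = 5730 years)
Age = t½ × log₂(1/ratio) = 10610 years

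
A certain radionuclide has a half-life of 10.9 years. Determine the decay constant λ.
λ = ln(2)/t½ = 0.06359 year⁻¹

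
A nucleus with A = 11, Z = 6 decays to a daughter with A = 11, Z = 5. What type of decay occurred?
ΔA = 0, ΔZ = -1 ⇒ beta-plus decay (β⁺) or electron capture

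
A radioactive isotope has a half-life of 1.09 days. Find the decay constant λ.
λ = ln(2)/t½ = 0.6359 day⁻¹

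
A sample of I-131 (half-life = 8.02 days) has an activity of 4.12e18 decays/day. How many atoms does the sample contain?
N = A/λ = 4.767e19 atoms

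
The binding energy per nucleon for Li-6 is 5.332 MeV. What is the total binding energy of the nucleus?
B.E. = 5.332 × 6 = 31.99 MeV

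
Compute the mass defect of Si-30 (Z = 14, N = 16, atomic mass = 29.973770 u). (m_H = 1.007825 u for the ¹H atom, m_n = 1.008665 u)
Δm = Z·m_H + N·m_n − M = 0.2744 u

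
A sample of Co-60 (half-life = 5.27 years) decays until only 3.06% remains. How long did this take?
t = t½ × log₂(N₀/N) = 26.51 years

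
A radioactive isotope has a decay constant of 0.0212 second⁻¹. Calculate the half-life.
t½ = ln(2)/λ = 32.7 seconds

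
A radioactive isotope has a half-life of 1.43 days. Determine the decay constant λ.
λ = ln(2)/t½ = 0.4847 day⁻¹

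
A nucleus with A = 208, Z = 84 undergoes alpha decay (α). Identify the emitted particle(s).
α particle = ⁴₂He (2 protons + 2 neutrons)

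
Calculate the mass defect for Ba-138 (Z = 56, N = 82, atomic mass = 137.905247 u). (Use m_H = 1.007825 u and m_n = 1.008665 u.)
Δm = Z·m_H + N·m_n − M = 1.243 u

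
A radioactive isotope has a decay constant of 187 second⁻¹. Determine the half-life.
t½ = ln(2)/λ = 0.003707 seconds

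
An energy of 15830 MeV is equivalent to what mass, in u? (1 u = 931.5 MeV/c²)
m = E/c² = 16.99 u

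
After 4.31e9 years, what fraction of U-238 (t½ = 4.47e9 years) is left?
N/N₀ = (1/2)^(t/t½) = 0.5126 = 51.3%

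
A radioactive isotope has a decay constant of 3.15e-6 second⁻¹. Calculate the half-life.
t½ = ln(2)/λ = 2.2e5 seconds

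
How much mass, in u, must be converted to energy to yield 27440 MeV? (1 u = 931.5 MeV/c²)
m = E/c² = 29.46 u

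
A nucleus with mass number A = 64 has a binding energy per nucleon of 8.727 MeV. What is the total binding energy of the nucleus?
B.E. = 8.727 × 64 = 558.5 MeV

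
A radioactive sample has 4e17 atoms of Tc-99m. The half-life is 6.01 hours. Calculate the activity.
A = λN = 4.613e16 decays/hour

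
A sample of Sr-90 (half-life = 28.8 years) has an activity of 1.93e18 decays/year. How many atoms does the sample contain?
N = A/λ = 8.019e19 atoms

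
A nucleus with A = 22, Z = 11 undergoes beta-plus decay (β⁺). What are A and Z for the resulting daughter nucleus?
Daughter: A = 22, Z = 10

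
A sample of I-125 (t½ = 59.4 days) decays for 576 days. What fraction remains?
N/N₀ = (1/2)^(t/t½) = 0.001205 = 0.12%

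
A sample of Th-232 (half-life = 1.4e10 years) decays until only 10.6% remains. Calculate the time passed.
t = t½ × log₂(N₀/N) = 4.533e10 years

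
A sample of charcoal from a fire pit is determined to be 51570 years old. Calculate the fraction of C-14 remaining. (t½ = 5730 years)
N/N₀ = (1/2)^(t/t½) = 0.001953 = 0.195%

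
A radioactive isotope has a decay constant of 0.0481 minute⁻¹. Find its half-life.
t½ = ln(2)/λ = 14.41 minutes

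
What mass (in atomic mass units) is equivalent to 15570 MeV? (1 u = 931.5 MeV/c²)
m = E/c² = 16.71 u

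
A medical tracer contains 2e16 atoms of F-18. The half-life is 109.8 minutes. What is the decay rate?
A = λN = 1.263e14 decays/minute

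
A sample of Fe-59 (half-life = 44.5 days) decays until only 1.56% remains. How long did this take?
t = t½ × log₂(N₀/N) = 267.1 days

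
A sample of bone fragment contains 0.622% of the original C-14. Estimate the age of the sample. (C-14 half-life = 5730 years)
Age = t½ × log₂(1/ratio) = 41990 years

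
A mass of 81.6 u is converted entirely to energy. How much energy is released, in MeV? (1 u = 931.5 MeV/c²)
E = mc² = 76010 MeV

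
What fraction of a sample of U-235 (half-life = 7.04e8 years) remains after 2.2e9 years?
N/N₀ = (1/2)^(t/t½) = 0.1146 = 11.5%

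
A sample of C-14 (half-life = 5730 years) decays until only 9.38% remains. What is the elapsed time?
t = t½ × log₂(N₀/N) = 19560 years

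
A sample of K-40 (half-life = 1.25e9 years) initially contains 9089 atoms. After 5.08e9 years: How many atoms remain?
N = N₀(1/2)^(t/t½) = 543.4 atoms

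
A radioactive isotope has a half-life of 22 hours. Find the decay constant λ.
λ = ln(2)/t½ = 0.03151 hour⁻¹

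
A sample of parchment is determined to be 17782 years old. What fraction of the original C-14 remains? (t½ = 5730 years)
N/N₀ = (1/2)^(t/t½) = 0.1164 = 11.6%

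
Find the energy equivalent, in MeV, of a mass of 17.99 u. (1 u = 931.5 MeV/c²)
E = mc² = 16760 MeV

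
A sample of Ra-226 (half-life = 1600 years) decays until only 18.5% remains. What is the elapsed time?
t = t½ × log₂(N₀/N) = 3895 years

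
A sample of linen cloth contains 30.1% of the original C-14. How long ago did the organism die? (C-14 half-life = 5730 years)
Age = t½ × log₂(1/ratio) = 9925 years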